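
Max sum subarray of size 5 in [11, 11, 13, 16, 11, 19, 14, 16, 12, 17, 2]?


[0:5]: 62
[1:6]: 70
[2:7]: 73
[3:8]: 76
[4:9]: 72
[5:10]: 78
[6:11]: 61

Max: 78 at [5:10]


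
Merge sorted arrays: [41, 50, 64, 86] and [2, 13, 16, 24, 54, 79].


Take 2 from B
Take 13 from B
Take 16 from B
Take 24 from B
Take 41 from A
Take 50 from A
Take 54 from B
Take 64 from A
Take 79 from B

Merged: [2, 13, 16, 24, 41, 50, 54, 64, 79, 86]


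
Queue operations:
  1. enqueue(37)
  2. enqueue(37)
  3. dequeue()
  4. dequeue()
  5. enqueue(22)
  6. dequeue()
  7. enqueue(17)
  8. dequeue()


enqueue(37) -> [37]
enqueue(37) -> [37, 37]
dequeue()->37, [37]
dequeue()->37, []
enqueue(22) -> [22]
dequeue()->22, []
enqueue(17) -> [17]
dequeue()->17, []

Final queue: []


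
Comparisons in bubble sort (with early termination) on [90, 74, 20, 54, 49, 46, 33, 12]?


Algorithm: bubble sort (with early termination)
Input: [90, 74, 20, 54, 49, 46, 33, 12]
Sorted: [12, 20, 33, 46, 49, 54, 74, 90]

28


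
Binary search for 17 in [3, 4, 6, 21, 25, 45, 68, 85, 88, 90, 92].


Step 1: lo=0, hi=10, mid=5, val=45
Step 2: lo=0, hi=4, mid=2, val=6
Step 3: lo=3, hi=4, mid=3, val=21

Not found


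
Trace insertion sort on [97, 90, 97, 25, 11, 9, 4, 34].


Initial: [97, 90, 97, 25, 11, 9, 4, 34]
Insert 90: [90, 97, 97, 25, 11, 9, 4, 34]
Insert 97: [90, 97, 97, 25, 11, 9, 4, 34]
Insert 25: [25, 90, 97, 97, 11, 9, 4, 34]
Insert 11: [11, 25, 90, 97, 97, 9, 4, 34]
Insert 9: [9, 11, 25, 90, 97, 97, 4, 34]
Insert 4: [4, 9, 11, 25, 90, 97, 97, 34]
Insert 34: [4, 9, 11, 25, 34, 90, 97, 97]

Sorted: [4, 9, 11, 25, 34, 90, 97, 97]


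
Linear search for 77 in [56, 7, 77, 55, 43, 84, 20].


i=0: 56!=77
i=1: 7!=77
i=2: 77==77 found!

Found at 2, 3 comps


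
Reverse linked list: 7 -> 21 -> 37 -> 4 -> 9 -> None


Step 1: curr=7, set curr.next=prev(None) | reversed so far: 7
Step 2: curr=21, set curr.next=prev(7) | reversed so far: 21 -> 7
Step 3: curr=37, set curr.next=prev(21) | reversed so far: 37 -> 21 -> 7
Step 4: curr=4, set curr.next=prev(37) | reversed so far: 4 -> 37 -> 21 -> 7
Step 5: curr=9, set curr.next=prev(4) | reversed so far: 9 -> 4 -> 37 -> 21 -> 7

9 -> 4 -> 37 -> 21 -> 7 -> None


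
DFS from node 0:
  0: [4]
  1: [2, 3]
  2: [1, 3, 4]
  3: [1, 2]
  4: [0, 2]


Visit 0, push [4]
Visit 4, push [2]
Visit 2, push [3, 1]
Visit 1, push [3]
Visit 3, push []

DFS order: [0, 4, 2, 1, 3]


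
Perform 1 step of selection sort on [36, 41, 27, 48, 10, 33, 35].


Initial: [36, 41, 27, 48, 10, 33, 35]
Step 1: min=10 at 4
  Swap: [10, 41, 27, 48, 36, 33, 35]

After 1 step: [10, 41, 27, 48, 36, 33, 35]


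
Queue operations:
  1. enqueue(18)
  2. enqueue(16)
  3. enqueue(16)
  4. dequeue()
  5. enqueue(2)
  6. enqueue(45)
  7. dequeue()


enqueue(18) -> [18]
enqueue(16) -> [18, 16]
enqueue(16) -> [18, 16, 16]
dequeue()->18, [16, 16]
enqueue(2) -> [16, 16, 2]
enqueue(45) -> [16, 16, 2, 45]
dequeue()->16, [16, 2, 45]

Final queue: [16, 2, 45]


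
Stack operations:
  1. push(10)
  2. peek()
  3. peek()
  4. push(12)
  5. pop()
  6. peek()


push(10) -> [10]
peek()->10
peek()->10
push(12) -> [10, 12]
pop()->12, [10]
peek()->10

Final stack: [10]


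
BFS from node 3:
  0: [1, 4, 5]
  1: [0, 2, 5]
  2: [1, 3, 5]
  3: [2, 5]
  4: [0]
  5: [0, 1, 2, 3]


Visit 3, enqueue [2, 5]
Visit 2, enqueue [1]
Visit 5, enqueue [0]
Visit 1, enqueue []
Visit 0, enqueue [4]
Visit 4, enqueue []

BFS order: [3, 2, 5, 1, 0, 4]


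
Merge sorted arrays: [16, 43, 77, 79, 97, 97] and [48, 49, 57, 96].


Take 16 from A
Take 43 from A
Take 48 from B
Take 49 from B
Take 57 from B
Take 77 from A
Take 79 from A
Take 96 from B

Merged: [16, 43, 48, 49, 57, 77, 79, 96, 97, 97]


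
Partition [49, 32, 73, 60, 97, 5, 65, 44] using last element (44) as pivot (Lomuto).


Pivot: 44
  32 <= 44: swap -> [32, 49, 73, 60, 97, 5, 65, 44]
  5 <= 44: swap -> [32, 5, 73, 60, 97, 49, 65, 44]
Place pivot at 2: [32, 5, 44, 60, 97, 49, 65, 73]

Partitioned: [32, 5, 44, 60, 97, 49, 65, 73]


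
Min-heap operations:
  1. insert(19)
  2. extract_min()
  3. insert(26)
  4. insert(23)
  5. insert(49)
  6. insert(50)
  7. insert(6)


insert(19) -> [19]
extract_min()->19, []
insert(26) -> [26]
insert(23) -> [23, 26]
insert(49) -> [23, 26, 49]
insert(50) -> [23, 26, 49, 50]
insert(6) -> [6, 23, 49, 50, 26]

Final heap: [6, 23, 49, 50, 26]


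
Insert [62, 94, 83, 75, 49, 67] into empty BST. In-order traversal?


Insert 62: root
Insert 94: R from 62
Insert 83: R from 62 -> L from 94
Insert 75: R from 62 -> L from 94 -> L from 83
Insert 49: L from 62
Insert 67: R from 62 -> L from 94 -> L from 83 -> L from 75

In-order: [49, 62, 67, 75, 83, 94]


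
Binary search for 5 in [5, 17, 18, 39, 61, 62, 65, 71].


Step 1: lo=0, hi=7, mid=3, val=39
Step 2: lo=0, hi=2, mid=1, val=17
Step 3: lo=0, hi=0, mid=0, val=5

Found at index 0


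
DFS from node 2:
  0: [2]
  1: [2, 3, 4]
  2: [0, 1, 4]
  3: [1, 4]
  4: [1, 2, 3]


Visit 2, push [4, 1, 0]
Visit 0, push []
Visit 1, push [4, 3]
Visit 3, push [4]
Visit 4, push []

DFS order: [2, 0, 1, 3, 4]


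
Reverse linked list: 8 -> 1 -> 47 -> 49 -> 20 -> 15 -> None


Step 1: curr=8, set curr.next=prev(None) | reversed so far: 8
Step 2: curr=1, set curr.next=prev(8) | reversed so far: 1 -> 8
Step 3: curr=47, set curr.next=prev(1) | reversed so far: 47 -> 1 -> 8
Step 4: curr=49, set curr.next=prev(47) | reversed so far: 49 -> 47 -> 1 -> 8
Step 5: curr=20, set curr.next=prev(49) | reversed so far: 20 -> 49 -> 47 -> 1 -> 8
Step 6: curr=15, set curr.next=prev(20) | reversed so far: 15 -> 20 -> 49 -> 47 -> 1 -> 8

15 -> 20 -> 49 -> 47 -> 1 -> 8 -> None


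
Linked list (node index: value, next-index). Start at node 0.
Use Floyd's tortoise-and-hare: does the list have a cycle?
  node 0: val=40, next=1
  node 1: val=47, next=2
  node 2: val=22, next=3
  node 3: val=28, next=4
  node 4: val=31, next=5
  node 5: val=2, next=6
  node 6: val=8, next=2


Floyd's tortoise (slow, +1) and hare (fast, +2):
  init: slow=0, fast=0
  step 1: slow=1, fast=2
  step 2: slow=2, fast=4
  step 3: slow=3, fast=6
  step 4: slow=4, fast=3
  step 5: slow=5, fast=5
  slow == fast at node 5: cycle detected

Cycle: yes


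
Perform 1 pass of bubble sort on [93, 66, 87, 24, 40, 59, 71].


Initial: [93, 66, 87, 24, 40, 59, 71]
Pass 1: [66, 87, 24, 40, 59, 71, 93] (6 swaps)

After 1 pass: [66, 87, 24, 40, 59, 71, 93]


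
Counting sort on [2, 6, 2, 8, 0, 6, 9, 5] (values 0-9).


Input: [2, 6, 2, 8, 0, 6, 9, 5]
Counts: [1, 0, 2, 0, 0, 1, 2, 0, 1, 1]

Sorted: [0, 2, 2, 5, 6, 6, 8, 9]


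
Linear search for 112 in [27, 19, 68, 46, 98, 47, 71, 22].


i=0: 27!=112
i=1: 19!=112
i=2: 68!=112
i=3: 46!=112
i=4: 98!=112
i=5: 47!=112
i=6: 71!=112
i=7: 22!=112

Not found, 8 comps


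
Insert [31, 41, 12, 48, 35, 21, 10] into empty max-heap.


Insert 31: [31]
Insert 41: [41, 31]
Insert 12: [41, 31, 12]
Insert 48: [48, 41, 12, 31]
Insert 35: [48, 41, 12, 31, 35]
Insert 21: [48, 41, 21, 31, 35, 12]
Insert 10: [48, 41, 21, 31, 35, 12, 10]

Final heap: [48, 41, 21, 31, 35, 12, 10]


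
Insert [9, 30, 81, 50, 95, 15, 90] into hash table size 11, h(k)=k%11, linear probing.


Insert 9: h=9 -> slot 9
Insert 30: h=8 -> slot 8
Insert 81: h=4 -> slot 4
Insert 50: h=6 -> slot 6
Insert 95: h=7 -> slot 7
Insert 15: h=4, 1 probes -> slot 5
Insert 90: h=2 -> slot 2

Table: [None, None, 90, None, 81, 15, 50, 95, 30, 9, None]


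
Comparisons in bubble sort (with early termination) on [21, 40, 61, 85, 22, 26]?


Algorithm: bubble sort (with early termination)
Input: [21, 40, 61, 85, 22, 26]
Sorted: [21, 22, 26, 40, 61, 85]

14


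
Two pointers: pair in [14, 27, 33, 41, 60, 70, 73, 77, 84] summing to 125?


lo=0(14)+hi=8(84)=98
lo=1(27)+hi=8(84)=111
lo=2(33)+hi=8(84)=117
lo=3(41)+hi=8(84)=125

Yes: 41+84=125


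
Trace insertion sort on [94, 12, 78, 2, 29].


Initial: [94, 12, 78, 2, 29]
Insert 12: [12, 94, 78, 2, 29]
Insert 78: [12, 78, 94, 2, 29]
Insert 2: [2, 12, 78, 94, 29]
Insert 29: [2, 12, 29, 78, 94]

Sorted: [2, 12, 29, 78, 94]


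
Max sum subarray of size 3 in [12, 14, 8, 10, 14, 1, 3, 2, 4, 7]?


[0:3]: 34
[1:4]: 32
[2:5]: 32
[3:6]: 25
[4:7]: 18
[5:8]: 6
[6:9]: 9
[7:10]: 13

Max: 34 at [0:3]


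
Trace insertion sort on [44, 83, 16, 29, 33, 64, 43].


Initial: [44, 83, 16, 29, 33, 64, 43]
Insert 83: [44, 83, 16, 29, 33, 64, 43]
Insert 16: [16, 44, 83, 29, 33, 64, 43]
Insert 29: [16, 29, 44, 83, 33, 64, 43]
Insert 33: [16, 29, 33, 44, 83, 64, 43]
Insert 64: [16, 29, 33, 44, 64, 83, 43]
Insert 43: [16, 29, 33, 43, 44, 64, 83]

Sorted: [16, 29, 33, 43, 44, 64, 83]


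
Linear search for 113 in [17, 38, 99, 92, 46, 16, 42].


i=0: 17!=113
i=1: 38!=113
i=2: 99!=113
i=3: 92!=113
i=4: 46!=113
i=5: 16!=113
i=6: 42!=113

Not found, 7 comps


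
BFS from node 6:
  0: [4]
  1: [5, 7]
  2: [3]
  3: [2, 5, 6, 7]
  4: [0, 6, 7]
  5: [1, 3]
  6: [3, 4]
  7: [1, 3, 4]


Visit 6, enqueue [3, 4]
Visit 3, enqueue [2, 5, 7]
Visit 4, enqueue [0]
Visit 2, enqueue []
Visit 5, enqueue [1]
Visit 7, enqueue []
Visit 0, enqueue []
Visit 1, enqueue []

BFS order: [6, 3, 4, 2, 5, 7, 0, 1]


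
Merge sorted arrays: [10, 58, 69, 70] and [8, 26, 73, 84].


Take 8 from B
Take 10 from A
Take 26 from B
Take 58 from A
Take 69 from A
Take 70 from A

Merged: [8, 10, 26, 58, 69, 70, 73, 84]


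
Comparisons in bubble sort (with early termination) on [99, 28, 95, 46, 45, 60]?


Algorithm: bubble sort (with early termination)
Input: [99, 28, 95, 46, 45, 60]
Sorted: [28, 45, 46, 60, 95, 99]

14


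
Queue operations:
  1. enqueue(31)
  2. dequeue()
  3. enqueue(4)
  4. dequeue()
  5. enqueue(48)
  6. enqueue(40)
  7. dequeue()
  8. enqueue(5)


enqueue(31) -> [31]
dequeue()->31, []
enqueue(4) -> [4]
dequeue()->4, []
enqueue(48) -> [48]
enqueue(40) -> [48, 40]
dequeue()->48, [40]
enqueue(5) -> [40, 5]

Final queue: [40, 5]


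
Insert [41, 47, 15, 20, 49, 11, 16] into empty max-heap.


Insert 41: [41]
Insert 47: [47, 41]
Insert 15: [47, 41, 15]
Insert 20: [47, 41, 15, 20]
Insert 49: [49, 47, 15, 20, 41]
Insert 11: [49, 47, 15, 20, 41, 11]
Insert 16: [49, 47, 16, 20, 41, 11, 15]

Final heap: [49, 47, 16, 20, 41, 11, 15]


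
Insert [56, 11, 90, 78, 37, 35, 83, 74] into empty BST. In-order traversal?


Insert 56: root
Insert 11: L from 56
Insert 90: R from 56
Insert 78: R from 56 -> L from 90
Insert 37: L from 56 -> R from 11
Insert 35: L from 56 -> R from 11 -> L from 37
Insert 83: R from 56 -> L from 90 -> R from 78
Insert 74: R from 56 -> L from 90 -> L from 78

In-order: [11, 35, 37, 56, 74, 78, 83, 90]


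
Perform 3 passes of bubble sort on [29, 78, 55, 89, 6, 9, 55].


Initial: [29, 78, 55, 89, 6, 9, 55]
Pass 1: [29, 55, 78, 6, 9, 55, 89] (4 swaps)
Pass 2: [29, 55, 6, 9, 55, 78, 89] (3 swaps)
Pass 3: [29, 6, 9, 55, 55, 78, 89] (2 swaps)

After 3 passes: [29, 6, 9, 55, 55, 78, 89]


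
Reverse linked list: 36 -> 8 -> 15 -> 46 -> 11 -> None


Step 1: curr=36, set curr.next=prev(None) | reversed so far: 36
Step 2: curr=8, set curr.next=prev(36) | reversed so far: 8 -> 36
Step 3: curr=15, set curr.next=prev(8) | reversed so far: 15 -> 8 -> 36
Step 4: curr=46, set curr.next=prev(15) | reversed so far: 46 -> 15 -> 8 -> 36
Step 5: curr=11, set curr.next=prev(46) | reversed so far: 11 -> 46 -> 15 -> 8 -> 36

11 -> 46 -> 15 -> 8 -> 36 -> None


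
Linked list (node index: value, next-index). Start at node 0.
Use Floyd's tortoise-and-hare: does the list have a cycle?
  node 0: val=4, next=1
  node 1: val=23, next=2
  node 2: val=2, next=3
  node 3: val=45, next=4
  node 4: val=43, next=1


Floyd's tortoise (slow, +1) and hare (fast, +2):
  init: slow=0, fast=0
  step 1: slow=1, fast=2
  step 2: slow=2, fast=4
  step 3: slow=3, fast=2
  step 4: slow=4, fast=4
  slow == fast at node 4: cycle detected

Cycle: yes


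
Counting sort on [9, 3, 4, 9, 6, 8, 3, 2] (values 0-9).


Input: [9, 3, 4, 9, 6, 8, 3, 2]
Counts: [0, 0, 1, 2, 1, 0, 1, 0, 1, 2]

Sorted: [2, 3, 3, 4, 6, 8, 9, 9]


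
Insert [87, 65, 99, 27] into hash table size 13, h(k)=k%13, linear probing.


Insert 87: h=9 -> slot 9
Insert 65: h=0 -> slot 0
Insert 99: h=8 -> slot 8
Insert 27: h=1 -> slot 1

Table: [65, 27, None, None, None, None, None, None, 99, 87, None, None, None]


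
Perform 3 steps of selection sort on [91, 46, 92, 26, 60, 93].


Initial: [91, 46, 92, 26, 60, 93]
Step 1: min=26 at 3
  Swap: [26, 46, 92, 91, 60, 93]
Step 2: min=46 at 1
  Swap: [26, 46, 92, 91, 60, 93]
Step 3: min=60 at 4
  Swap: [26, 46, 60, 91, 92, 93]

After 3 steps: [26, 46, 60, 91, 92, 93]


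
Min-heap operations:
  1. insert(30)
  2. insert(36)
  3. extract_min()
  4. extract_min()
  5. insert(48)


insert(30) -> [30]
insert(36) -> [30, 36]
extract_min()->30, [36]
extract_min()->36, []
insert(48) -> [48]

Final heap: [48]


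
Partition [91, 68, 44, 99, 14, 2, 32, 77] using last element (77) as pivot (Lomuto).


Pivot: 77
  68 <= 77: swap -> [68, 91, 44, 99, 14, 2, 32, 77]
  44 <= 77: swap -> [68, 44, 91, 99, 14, 2, 32, 77]
  14 <= 77: swap -> [68, 44, 14, 99, 91, 2, 32, 77]
  2 <= 77: swap -> [68, 44, 14, 2, 91, 99, 32, 77]
  32 <= 77: swap -> [68, 44, 14, 2, 32, 99, 91, 77]
Place pivot at 5: [68, 44, 14, 2, 32, 77, 91, 99]

Partitioned: [68, 44, 14, 2, 32, 77, 91, 99]


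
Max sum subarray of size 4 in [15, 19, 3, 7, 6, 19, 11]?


[0:4]: 44
[1:5]: 35
[2:6]: 35
[3:7]: 43

Max: 44 at [0:4]


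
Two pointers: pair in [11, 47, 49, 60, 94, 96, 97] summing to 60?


lo=0(11)+hi=6(97)=108
lo=0(11)+hi=5(96)=107
lo=0(11)+hi=4(94)=105
lo=0(11)+hi=3(60)=71
lo=0(11)+hi=2(49)=60

Yes: 11+49=60


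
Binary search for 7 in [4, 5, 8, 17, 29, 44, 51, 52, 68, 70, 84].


Step 1: lo=0, hi=10, mid=5, val=44
Step 2: lo=0, hi=4, mid=2, val=8
Step 3: lo=0, hi=1, mid=0, val=4
Step 4: lo=1, hi=1, mid=1, val=5

Not found


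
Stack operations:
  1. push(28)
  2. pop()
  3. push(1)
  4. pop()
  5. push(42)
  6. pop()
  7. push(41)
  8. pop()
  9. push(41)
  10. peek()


push(28) -> [28]
pop()->28, []
push(1) -> [1]
pop()->1, []
push(42) -> [42]
pop()->42, []
push(41) -> [41]
pop()->41, []
push(41) -> [41]
peek()->41

Final stack: [41]


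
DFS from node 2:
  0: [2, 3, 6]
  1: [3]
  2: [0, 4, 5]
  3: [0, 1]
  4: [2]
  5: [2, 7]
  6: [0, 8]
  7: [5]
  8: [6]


Visit 2, push [5, 4, 0]
Visit 0, push [6, 3]
Visit 3, push [1]
Visit 1, push []
Visit 6, push [8]
Visit 8, push []
Visit 4, push []
Visit 5, push [7]
Visit 7, push []

DFS order: [2, 0, 3, 1, 6, 8, 4, 5, 7]


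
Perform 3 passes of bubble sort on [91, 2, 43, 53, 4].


Initial: [91, 2, 43, 53, 4]
Pass 1: [2, 43, 53, 4, 91] (4 swaps)
Pass 2: [2, 43, 4, 53, 91] (1 swaps)
Pass 3: [2, 4, 43, 53, 91] (1 swaps)

After 3 passes: [2, 4, 43, 53, 91]


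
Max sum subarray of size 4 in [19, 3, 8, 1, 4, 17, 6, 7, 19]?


[0:4]: 31
[1:5]: 16
[2:6]: 30
[3:7]: 28
[4:8]: 34
[5:9]: 49

Max: 49 at [5:9]


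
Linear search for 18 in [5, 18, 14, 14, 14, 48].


i=0: 5!=18
i=1: 18==18 found!

Found at 1, 2 comps


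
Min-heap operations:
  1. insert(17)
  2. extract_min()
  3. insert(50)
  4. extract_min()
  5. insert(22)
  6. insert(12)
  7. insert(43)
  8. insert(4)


insert(17) -> [17]
extract_min()->17, []
insert(50) -> [50]
extract_min()->50, []
insert(22) -> [22]
insert(12) -> [12, 22]
insert(43) -> [12, 22, 43]
insert(4) -> [4, 12, 43, 22]

Final heap: [4, 12, 43, 22]


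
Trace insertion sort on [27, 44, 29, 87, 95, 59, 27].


Initial: [27, 44, 29, 87, 95, 59, 27]
Insert 44: [27, 44, 29, 87, 95, 59, 27]
Insert 29: [27, 29, 44, 87, 95, 59, 27]
Insert 87: [27, 29, 44, 87, 95, 59, 27]
Insert 95: [27, 29, 44, 87, 95, 59, 27]
Insert 59: [27, 29, 44, 59, 87, 95, 27]
Insert 27: [27, 27, 29, 44, 59, 87, 95]

Sorted: [27, 27, 29, 44, 59, 87, 95]


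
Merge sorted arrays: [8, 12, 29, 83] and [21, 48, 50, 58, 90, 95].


Take 8 from A
Take 12 from A
Take 21 from B
Take 29 from A
Take 48 from B
Take 50 from B
Take 58 from B
Take 83 from A

Merged: [8, 12, 21, 29, 48, 50, 58, 83, 90, 95]


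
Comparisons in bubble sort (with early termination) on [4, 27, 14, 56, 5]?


Algorithm: bubble sort (with early termination)
Input: [4, 27, 14, 56, 5]
Sorted: [4, 5, 14, 27, 56]

10


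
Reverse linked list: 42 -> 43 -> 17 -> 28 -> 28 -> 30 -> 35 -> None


Step 1: curr=42, set curr.next=prev(None) | reversed so far: 42
Step 2: curr=43, set curr.next=prev(42) | reversed so far: 43 -> 42
Step 3: curr=17, set curr.next=prev(43) | reversed so far: 17 -> 43 -> 42
Step 4: curr=28, set curr.next=prev(17) | reversed so far: 28 -> 17 -> 43 -> 42
Step 5: curr=28, set curr.next=prev(28) | reversed so far: 28 -> 28 -> 17 -> 43 -> 42
Step 6: curr=30, set curr.next=prev(28) | reversed so far: 30 -> 28 -> 28 -> 17 -> 43 -> 42
Step 7: curr=35, set curr.next=prev(30) | reversed so far: 35 -> 30 -> 28 -> 28 -> 17 -> 43 -> 42

35 -> 30 -> 28 -> 28 -> 17 -> 43 -> 42 -> None


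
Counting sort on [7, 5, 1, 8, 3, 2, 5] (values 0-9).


Input: [7, 5, 1, 8, 3, 2, 5]
Counts: [0, 1, 1, 1, 0, 2, 0, 1, 1, 0]

Sorted: [1, 2, 3, 5, 5, 7, 8]


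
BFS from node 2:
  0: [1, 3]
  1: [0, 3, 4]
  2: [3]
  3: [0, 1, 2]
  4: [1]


Visit 2, enqueue [3]
Visit 3, enqueue [0, 1]
Visit 0, enqueue []
Visit 1, enqueue [4]
Visit 4, enqueue []

BFS order: [2, 3, 0, 1, 4]


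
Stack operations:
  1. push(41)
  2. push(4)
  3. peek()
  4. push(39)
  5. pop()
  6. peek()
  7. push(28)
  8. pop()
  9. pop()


push(41) -> [41]
push(4) -> [41, 4]
peek()->4
push(39) -> [41, 4, 39]
pop()->39, [41, 4]
peek()->4
push(28) -> [41, 4, 28]
pop()->28, [41, 4]
pop()->4, [41]

Final stack: [41]


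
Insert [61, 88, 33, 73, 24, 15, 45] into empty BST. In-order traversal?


Insert 61: root
Insert 88: R from 61
Insert 33: L from 61
Insert 73: R from 61 -> L from 88
Insert 24: L from 61 -> L from 33
Insert 15: L from 61 -> L from 33 -> L from 24
Insert 45: L from 61 -> R from 33

In-order: [15, 24, 33, 45, 61, 73, 88]


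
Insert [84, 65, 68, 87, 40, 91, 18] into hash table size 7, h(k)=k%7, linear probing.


Insert 84: h=0 -> slot 0
Insert 65: h=2 -> slot 2
Insert 68: h=5 -> slot 5
Insert 87: h=3 -> slot 3
Insert 40: h=5, 1 probes -> slot 6
Insert 91: h=0, 1 probes -> slot 1
Insert 18: h=4 -> slot 4

Table: [84, 91, 65, 87, 18, 68, 40]


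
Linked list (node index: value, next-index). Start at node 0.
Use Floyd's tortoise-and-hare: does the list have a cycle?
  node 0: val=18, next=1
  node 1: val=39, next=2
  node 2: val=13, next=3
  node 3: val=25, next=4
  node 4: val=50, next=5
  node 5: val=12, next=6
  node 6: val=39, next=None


Floyd's tortoise (slow, +1) and hare (fast, +2):
  init: slow=0, fast=0
  step 1: slow=1, fast=2
  step 2: slow=2, fast=4
  step 3: slow=3, fast=6
  step 4: fast -> None, no cycle

Cycle: no


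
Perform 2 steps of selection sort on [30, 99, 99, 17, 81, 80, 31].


Initial: [30, 99, 99, 17, 81, 80, 31]
Step 1: min=17 at 3
  Swap: [17, 99, 99, 30, 81, 80, 31]
Step 2: min=30 at 3
  Swap: [17, 30, 99, 99, 81, 80, 31]

After 2 steps: [17, 30, 99, 99, 81, 80, 31]


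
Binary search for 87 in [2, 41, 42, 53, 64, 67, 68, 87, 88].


Step 1: lo=0, hi=8, mid=4, val=64
Step 2: lo=5, hi=8, mid=6, val=68
Step 3: lo=7, hi=8, mid=7, val=87

Found at index 7


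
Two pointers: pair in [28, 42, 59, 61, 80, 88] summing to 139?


lo=0(28)+hi=5(88)=116
lo=1(42)+hi=5(88)=130
lo=2(59)+hi=5(88)=147
lo=2(59)+hi=4(80)=139

Yes: 59+80=139


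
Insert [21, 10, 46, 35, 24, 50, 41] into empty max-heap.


Insert 21: [21]
Insert 10: [21, 10]
Insert 46: [46, 10, 21]
Insert 35: [46, 35, 21, 10]
Insert 24: [46, 35, 21, 10, 24]
Insert 50: [50, 35, 46, 10, 24, 21]
Insert 41: [50, 35, 46, 10, 24, 21, 41]

Final heap: [50, 35, 46, 10, 24, 21, 41]


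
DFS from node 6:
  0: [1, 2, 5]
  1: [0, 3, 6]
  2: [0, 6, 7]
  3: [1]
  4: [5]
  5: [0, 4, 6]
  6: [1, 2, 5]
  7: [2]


Visit 6, push [5, 2, 1]
Visit 1, push [3, 0]
Visit 0, push [5, 2]
Visit 2, push [7]
Visit 7, push []
Visit 5, push [4]
Visit 4, push []
Visit 3, push []

DFS order: [6, 1, 0, 2, 7, 5, 4, 3]


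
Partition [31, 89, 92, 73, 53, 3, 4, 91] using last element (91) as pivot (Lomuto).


Pivot: 91
  31 <= 91: advance i (no swap)
  89 <= 91: advance i (no swap)
  73 <= 91: swap -> [31, 89, 73, 92, 53, 3, 4, 91]
  53 <= 91: swap -> [31, 89, 73, 53, 92, 3, 4, 91]
  3 <= 91: swap -> [31, 89, 73, 53, 3, 92, 4, 91]
  4 <= 91: swap -> [31, 89, 73, 53, 3, 4, 92, 91]
Place pivot at 6: [31, 89, 73, 53, 3, 4, 91, 92]

Partitioned: [31, 89, 73, 53, 3, 4, 91, 92]


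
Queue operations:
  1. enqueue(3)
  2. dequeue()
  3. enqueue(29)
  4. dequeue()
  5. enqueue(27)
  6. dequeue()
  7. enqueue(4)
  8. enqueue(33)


enqueue(3) -> [3]
dequeue()->3, []
enqueue(29) -> [29]
dequeue()->29, []
enqueue(27) -> [27]
dequeue()->27, []
enqueue(4) -> [4]
enqueue(33) -> [4, 33]

Final queue: [4, 33]


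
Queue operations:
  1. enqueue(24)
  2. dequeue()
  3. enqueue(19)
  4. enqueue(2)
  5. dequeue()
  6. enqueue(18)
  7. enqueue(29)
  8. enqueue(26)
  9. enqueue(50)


enqueue(24) -> [24]
dequeue()->24, []
enqueue(19) -> [19]
enqueue(2) -> [19, 2]
dequeue()->19, [2]
enqueue(18) -> [2, 18]
enqueue(29) -> [2, 18, 29]
enqueue(26) -> [2, 18, 29, 26]
enqueue(50) -> [2, 18, 29, 26, 50]

Final queue: [2, 18, 29, 26, 50]


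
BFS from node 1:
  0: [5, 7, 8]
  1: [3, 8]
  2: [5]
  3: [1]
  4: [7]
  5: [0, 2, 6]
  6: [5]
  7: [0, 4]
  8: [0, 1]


Visit 1, enqueue [3, 8]
Visit 3, enqueue []
Visit 8, enqueue [0]
Visit 0, enqueue [5, 7]
Visit 5, enqueue [2, 6]
Visit 7, enqueue [4]
Visit 2, enqueue []
Visit 6, enqueue []
Visit 4, enqueue []

BFS order: [1, 3, 8, 0, 5, 7, 2, 6, 4]


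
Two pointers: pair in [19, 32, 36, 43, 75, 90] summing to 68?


lo=0(19)+hi=5(90)=109
lo=0(19)+hi=4(75)=94
lo=0(19)+hi=3(43)=62
lo=1(32)+hi=3(43)=75
lo=1(32)+hi=2(36)=68

Yes: 32+36=68


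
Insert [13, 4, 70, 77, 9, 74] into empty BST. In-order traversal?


Insert 13: root
Insert 4: L from 13
Insert 70: R from 13
Insert 77: R from 13 -> R from 70
Insert 9: L from 13 -> R from 4
Insert 74: R from 13 -> R from 70 -> L from 77

In-order: [4, 9, 13, 70, 74, 77]


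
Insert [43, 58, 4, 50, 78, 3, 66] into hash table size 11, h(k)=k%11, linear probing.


Insert 43: h=10 -> slot 10
Insert 58: h=3 -> slot 3
Insert 4: h=4 -> slot 4
Insert 50: h=6 -> slot 6
Insert 78: h=1 -> slot 1
Insert 3: h=3, 2 probes -> slot 5
Insert 66: h=0 -> slot 0

Table: [66, 78, None, 58, 4, 3, 50, None, None, None, 43]


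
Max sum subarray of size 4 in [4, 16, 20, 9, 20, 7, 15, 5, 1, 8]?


[0:4]: 49
[1:5]: 65
[2:6]: 56
[3:7]: 51
[4:8]: 47
[5:9]: 28
[6:10]: 29

Max: 65 at [1:5]


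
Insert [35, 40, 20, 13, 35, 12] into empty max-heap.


Insert 35: [35]
Insert 40: [40, 35]
Insert 20: [40, 35, 20]
Insert 13: [40, 35, 20, 13]
Insert 35: [40, 35, 20, 13, 35]
Insert 12: [40, 35, 20, 13, 35, 12]

Final heap: [40, 35, 20, 13, 35, 12]


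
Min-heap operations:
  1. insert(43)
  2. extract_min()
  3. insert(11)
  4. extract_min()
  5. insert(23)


insert(43) -> [43]
extract_min()->43, []
insert(11) -> [11]
extract_min()->11, []
insert(23) -> [23]

Final heap: [23]


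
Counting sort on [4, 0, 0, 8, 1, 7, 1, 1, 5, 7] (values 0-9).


Input: [4, 0, 0, 8, 1, 7, 1, 1, 5, 7]
Counts: [2, 3, 0, 0, 1, 1, 0, 2, 1, 0]

Sorted: [0, 0, 1, 1, 1, 4, 5, 7, 7, 8]


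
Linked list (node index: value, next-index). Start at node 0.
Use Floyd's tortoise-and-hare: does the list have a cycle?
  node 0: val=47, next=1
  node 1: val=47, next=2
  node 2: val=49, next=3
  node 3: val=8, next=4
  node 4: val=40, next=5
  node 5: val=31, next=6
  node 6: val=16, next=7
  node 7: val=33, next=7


Floyd's tortoise (slow, +1) and hare (fast, +2):
  init: slow=0, fast=0
  step 1: slow=1, fast=2
  step 2: slow=2, fast=4
  step 3: slow=3, fast=6
  step 4: slow=4, fast=7
  step 5: slow=5, fast=7
  step 6: slow=6, fast=7
  step 7: slow=7, fast=7
  slow == fast at node 7: cycle detected

Cycle: yes


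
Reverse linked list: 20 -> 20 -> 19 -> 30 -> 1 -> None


Step 1: curr=20, set curr.next=prev(None) | reversed so far: 20
Step 2: curr=20, set curr.next=prev(20) | reversed so far: 20 -> 20
Step 3: curr=19, set curr.next=prev(20) | reversed so far: 19 -> 20 -> 20
Step 4: curr=30, set curr.next=prev(19) | reversed so far: 30 -> 19 -> 20 -> 20
Step 5: curr=1, set curr.next=prev(30) | reversed so far: 1 -> 30 -> 19 -> 20 -> 20

1 -> 30 -> 19 -> 20 -> 20 -> None


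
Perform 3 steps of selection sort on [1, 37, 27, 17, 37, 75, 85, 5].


Initial: [1, 37, 27, 17, 37, 75, 85, 5]
Step 1: min=1 at 0
  Swap: [1, 37, 27, 17, 37, 75, 85, 5]
Step 2: min=5 at 7
  Swap: [1, 5, 27, 17, 37, 75, 85, 37]
Step 3: min=17 at 3
  Swap: [1, 5, 17, 27, 37, 75, 85, 37]

After 3 steps: [1, 5, 17, 27, 37, 75, 85, 37]


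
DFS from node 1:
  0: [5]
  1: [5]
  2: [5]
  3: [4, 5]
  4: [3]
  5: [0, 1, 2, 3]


Visit 1, push [5]
Visit 5, push [3, 2, 0]
Visit 0, push []
Visit 2, push []
Visit 3, push [4]
Visit 4, push []

DFS order: [1, 5, 0, 2, 3, 4]


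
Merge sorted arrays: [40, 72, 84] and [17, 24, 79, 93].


Take 17 from B
Take 24 from B
Take 40 from A
Take 72 from A
Take 79 from B
Take 84 from A

Merged: [17, 24, 40, 72, 79, 84, 93]


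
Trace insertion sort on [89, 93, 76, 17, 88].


Initial: [89, 93, 76, 17, 88]
Insert 93: [89, 93, 76, 17, 88]
Insert 76: [76, 89, 93, 17, 88]
Insert 17: [17, 76, 89, 93, 88]
Insert 88: [17, 76, 88, 89, 93]

Sorted: [17, 76, 88, 89, 93]


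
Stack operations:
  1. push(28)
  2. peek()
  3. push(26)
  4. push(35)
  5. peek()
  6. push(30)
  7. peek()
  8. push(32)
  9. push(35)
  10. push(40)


push(28) -> [28]
peek()->28
push(26) -> [28, 26]
push(35) -> [28, 26, 35]
peek()->35
push(30) -> [28, 26, 35, 30]
peek()->30
push(32) -> [28, 26, 35, 30, 32]
push(35) -> [28, 26, 35, 30, 32, 35]
push(40) -> [28, 26, 35, 30, 32, 35, 40]

Final stack: [28, 26, 35, 30, 32, 35, 40]


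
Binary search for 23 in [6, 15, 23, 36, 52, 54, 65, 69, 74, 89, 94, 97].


Step 1: lo=0, hi=11, mid=5, val=54
Step 2: lo=0, hi=4, mid=2, val=23

Found at index 2


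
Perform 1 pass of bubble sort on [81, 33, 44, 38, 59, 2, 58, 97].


Initial: [81, 33, 44, 38, 59, 2, 58, 97]
Pass 1: [33, 44, 38, 59, 2, 58, 81, 97] (6 swaps)

After 1 pass: [33, 44, 38, 59, 2, 58, 81, 97]


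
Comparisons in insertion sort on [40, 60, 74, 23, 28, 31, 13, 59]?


Algorithm: insertion sort
Input: [40, 60, 74, 23, 28, 31, 13, 59]
Sorted: [13, 23, 28, 31, 40, 59, 60, 74]

22


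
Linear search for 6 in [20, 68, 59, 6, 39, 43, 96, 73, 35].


i=0: 20!=6
i=1: 68!=6
i=2: 59!=6
i=3: 6==6 found!

Found at 3, 4 comps


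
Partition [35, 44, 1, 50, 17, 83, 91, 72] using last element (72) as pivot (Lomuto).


Pivot: 72
  35 <= 72: advance i (no swap)
  44 <= 72: advance i (no swap)
  1 <= 72: advance i (no swap)
  50 <= 72: advance i (no swap)
  17 <= 72: advance i (no swap)
Place pivot at 5: [35, 44, 1, 50, 17, 72, 91, 83]

Partitioned: [35, 44, 1, 50, 17, 72, 91, 83]


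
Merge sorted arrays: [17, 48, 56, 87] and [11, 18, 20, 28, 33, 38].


Take 11 from B
Take 17 from A
Take 18 from B
Take 20 from B
Take 28 from B
Take 33 from B
Take 38 from B

Merged: [11, 17, 18, 20, 28, 33, 38, 48, 56, 87]


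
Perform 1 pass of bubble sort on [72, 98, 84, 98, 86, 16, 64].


Initial: [72, 98, 84, 98, 86, 16, 64]
Pass 1: [72, 84, 98, 86, 16, 64, 98] (4 swaps)

After 1 pass: [72, 84, 98, 86, 16, 64, 98]


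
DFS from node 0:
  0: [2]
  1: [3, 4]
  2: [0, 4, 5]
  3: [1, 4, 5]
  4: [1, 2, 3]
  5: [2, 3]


Visit 0, push [2]
Visit 2, push [5, 4]
Visit 4, push [3, 1]
Visit 1, push [3]
Visit 3, push [5]
Visit 5, push []

DFS order: [0, 2, 4, 1, 3, 5]


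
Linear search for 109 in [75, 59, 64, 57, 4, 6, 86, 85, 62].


i=0: 75!=109
i=1: 59!=109
i=2: 64!=109
i=3: 57!=109
i=4: 4!=109
i=5: 6!=109
i=6: 86!=109
i=7: 85!=109
i=8: 62!=109

Not found, 9 comps


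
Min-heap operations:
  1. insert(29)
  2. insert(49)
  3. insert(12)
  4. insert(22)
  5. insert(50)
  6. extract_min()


insert(29) -> [29]
insert(49) -> [29, 49]
insert(12) -> [12, 49, 29]
insert(22) -> [12, 22, 29, 49]
insert(50) -> [12, 22, 29, 49, 50]
extract_min()->12, [22, 49, 29, 50]

Final heap: [22, 49, 29, 50]


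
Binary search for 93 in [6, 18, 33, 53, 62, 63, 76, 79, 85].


Step 1: lo=0, hi=8, mid=4, val=62
Step 2: lo=5, hi=8, mid=6, val=76
Step 3: lo=7, hi=8, mid=7, val=79
Step 4: lo=8, hi=8, mid=8, val=85

Not found


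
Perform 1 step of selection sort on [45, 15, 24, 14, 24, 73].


Initial: [45, 15, 24, 14, 24, 73]
Step 1: min=14 at 3
  Swap: [14, 15, 24, 45, 24, 73]

After 1 step: [14, 15, 24, 45, 24, 73]


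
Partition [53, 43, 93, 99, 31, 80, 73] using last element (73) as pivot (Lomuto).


Pivot: 73
  53 <= 73: advance i (no swap)
  43 <= 73: advance i (no swap)
  31 <= 73: swap -> [53, 43, 31, 99, 93, 80, 73]
Place pivot at 3: [53, 43, 31, 73, 93, 80, 99]

Partitioned: [53, 43, 31, 73, 93, 80, 99]


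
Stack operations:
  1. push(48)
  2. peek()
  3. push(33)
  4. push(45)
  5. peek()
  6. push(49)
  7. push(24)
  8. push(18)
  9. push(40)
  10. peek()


push(48) -> [48]
peek()->48
push(33) -> [48, 33]
push(45) -> [48, 33, 45]
peek()->45
push(49) -> [48, 33, 45, 49]
push(24) -> [48, 33, 45, 49, 24]
push(18) -> [48, 33, 45, 49, 24, 18]
push(40) -> [48, 33, 45, 49, 24, 18, 40]
peek()->40

Final stack: [48, 33, 45, 49, 24, 18, 40]


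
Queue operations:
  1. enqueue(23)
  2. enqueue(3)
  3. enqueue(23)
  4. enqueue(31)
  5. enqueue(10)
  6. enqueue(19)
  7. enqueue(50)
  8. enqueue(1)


enqueue(23) -> [23]
enqueue(3) -> [23, 3]
enqueue(23) -> [23, 3, 23]
enqueue(31) -> [23, 3, 23, 31]
enqueue(10) -> [23, 3, 23, 31, 10]
enqueue(19) -> [23, 3, 23, 31, 10, 19]
enqueue(50) -> [23, 3, 23, 31, 10, 19, 50]
enqueue(1) -> [23, 3, 23, 31, 10, 19, 50, 1]

Final queue: [23, 3, 23, 31, 10, 19, 50, 1]


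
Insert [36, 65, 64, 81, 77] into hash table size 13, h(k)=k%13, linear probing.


Insert 36: h=10 -> slot 10
Insert 65: h=0 -> slot 0
Insert 64: h=12 -> slot 12
Insert 81: h=3 -> slot 3
Insert 77: h=12, 2 probes -> slot 1

Table: [65, 77, None, 81, None, None, None, None, None, None, 36, None, 64]


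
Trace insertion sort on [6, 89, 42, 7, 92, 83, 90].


Initial: [6, 89, 42, 7, 92, 83, 90]
Insert 89: [6, 89, 42, 7, 92, 83, 90]
Insert 42: [6, 42, 89, 7, 92, 83, 90]
Insert 7: [6, 7, 42, 89, 92, 83, 90]
Insert 92: [6, 7, 42, 89, 92, 83, 90]
Insert 83: [6, 7, 42, 83, 89, 92, 90]
Insert 90: [6, 7, 42, 83, 89, 90, 92]

Sorted: [6, 7, 42, 83, 89, 90, 92]


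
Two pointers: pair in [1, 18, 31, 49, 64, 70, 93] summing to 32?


lo=0(1)+hi=6(93)=94
lo=0(1)+hi=5(70)=71
lo=0(1)+hi=4(64)=65
lo=0(1)+hi=3(49)=50
lo=0(1)+hi=2(31)=32

Yes: 1+31=32


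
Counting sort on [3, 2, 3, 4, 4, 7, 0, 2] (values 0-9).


Input: [3, 2, 3, 4, 4, 7, 0, 2]
Counts: [1, 0, 2, 2, 2, 0, 0, 1, 0, 0]

Sorted: [0, 2, 2, 3, 3, 4, 4, 7]


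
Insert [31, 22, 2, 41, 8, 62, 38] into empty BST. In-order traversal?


Insert 31: root
Insert 22: L from 31
Insert 2: L from 31 -> L from 22
Insert 41: R from 31
Insert 8: L from 31 -> L from 22 -> R from 2
Insert 62: R from 31 -> R from 41
Insert 38: R from 31 -> L from 41

In-order: [2, 8, 22, 31, 38, 41, 62]


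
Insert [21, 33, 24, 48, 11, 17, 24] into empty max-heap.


Insert 21: [21]
Insert 33: [33, 21]
Insert 24: [33, 21, 24]
Insert 48: [48, 33, 24, 21]
Insert 11: [48, 33, 24, 21, 11]
Insert 17: [48, 33, 24, 21, 11, 17]
Insert 24: [48, 33, 24, 21, 11, 17, 24]

Final heap: [48, 33, 24, 21, 11, 17, 24]


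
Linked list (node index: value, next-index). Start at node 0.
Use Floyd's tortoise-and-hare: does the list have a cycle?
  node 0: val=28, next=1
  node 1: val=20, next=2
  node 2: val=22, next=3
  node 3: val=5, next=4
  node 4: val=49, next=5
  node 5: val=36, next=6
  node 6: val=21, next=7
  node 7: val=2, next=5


Floyd's tortoise (slow, +1) and hare (fast, +2):
  init: slow=0, fast=0
  step 1: slow=1, fast=2
  step 2: slow=2, fast=4
  step 3: slow=3, fast=6
  step 4: slow=4, fast=5
  step 5: slow=5, fast=7
  step 6: slow=6, fast=6
  slow == fast at node 6: cycle detected

Cycle: yes


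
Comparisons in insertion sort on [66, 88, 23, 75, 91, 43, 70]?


Algorithm: insertion sort
Input: [66, 88, 23, 75, 91, 43, 70]
Sorted: [23, 43, 66, 70, 75, 88, 91]

15


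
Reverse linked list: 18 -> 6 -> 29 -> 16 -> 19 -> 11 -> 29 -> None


Step 1: curr=18, set curr.next=prev(None) | reversed so far: 18
Step 2: curr=6, set curr.next=prev(18) | reversed so far: 6 -> 18
Step 3: curr=29, set curr.next=prev(6) | reversed so far: 29 -> 6 -> 18
Step 4: curr=16, set curr.next=prev(29) | reversed so far: 16 -> 29 -> 6 -> 18
Step 5: curr=19, set curr.next=prev(16) | reversed so far: 19 -> 16 -> 29 -> 6 -> 18
Step 6: curr=11, set curr.next=prev(19) | reversed so far: 11 -> 19 -> 16 -> 29 -> 6 -> 18
Step 7: curr=29, set curr.next=prev(11) | reversed so far: 29 -> 11 -> 19 -> 16 -> 29 -> 6 -> 18

29 -> 11 -> 19 -> 16 -> 29 -> 6 -> 18 -> None


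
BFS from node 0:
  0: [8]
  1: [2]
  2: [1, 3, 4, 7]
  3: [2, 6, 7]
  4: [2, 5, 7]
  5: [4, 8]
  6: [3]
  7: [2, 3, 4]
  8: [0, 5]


Visit 0, enqueue [8]
Visit 8, enqueue [5]
Visit 5, enqueue [4]
Visit 4, enqueue [2, 7]
Visit 2, enqueue [1, 3]
Visit 7, enqueue []
Visit 1, enqueue []
Visit 3, enqueue [6]
Visit 6, enqueue []

BFS order: [0, 8, 5, 4, 2, 7, 1, 3, 6]


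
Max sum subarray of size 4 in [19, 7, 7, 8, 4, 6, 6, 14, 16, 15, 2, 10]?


[0:4]: 41
[1:5]: 26
[2:6]: 25
[3:7]: 24
[4:8]: 30
[5:9]: 42
[6:10]: 51
[7:11]: 47
[8:12]: 43

Max: 51 at [6:10]


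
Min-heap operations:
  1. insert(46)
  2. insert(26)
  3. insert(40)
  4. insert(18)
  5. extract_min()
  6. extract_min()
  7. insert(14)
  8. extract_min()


insert(46) -> [46]
insert(26) -> [26, 46]
insert(40) -> [26, 46, 40]
insert(18) -> [18, 26, 40, 46]
extract_min()->18, [26, 46, 40]
extract_min()->26, [40, 46]
insert(14) -> [14, 46, 40]
extract_min()->14, [40, 46]

Final heap: [40, 46]


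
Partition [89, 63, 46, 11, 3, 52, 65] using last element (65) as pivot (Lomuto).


Pivot: 65
  63 <= 65: swap -> [63, 89, 46, 11, 3, 52, 65]
  46 <= 65: swap -> [63, 46, 89, 11, 3, 52, 65]
  11 <= 65: swap -> [63, 46, 11, 89, 3, 52, 65]
  3 <= 65: swap -> [63, 46, 11, 3, 89, 52, 65]
  52 <= 65: swap -> [63, 46, 11, 3, 52, 89, 65]
Place pivot at 5: [63, 46, 11, 3, 52, 65, 89]

Partitioned: [63, 46, 11, 3, 52, 65, 89]


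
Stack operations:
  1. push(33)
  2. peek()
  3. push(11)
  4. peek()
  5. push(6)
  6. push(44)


push(33) -> [33]
peek()->33
push(11) -> [33, 11]
peek()->11
push(6) -> [33, 11, 6]
push(44) -> [33, 11, 6, 44]

Final stack: [33, 11, 6, 44]


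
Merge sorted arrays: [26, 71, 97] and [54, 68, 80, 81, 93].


Take 26 from A
Take 54 from B
Take 68 from B
Take 71 from A
Take 80 from B
Take 81 from B
Take 93 from B

Merged: [26, 54, 68, 71, 80, 81, 93, 97]


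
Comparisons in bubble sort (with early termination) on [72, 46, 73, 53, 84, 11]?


Algorithm: bubble sort (with early termination)
Input: [72, 46, 73, 53, 84, 11]
Sorted: [11, 46, 53, 72, 73, 84]

15


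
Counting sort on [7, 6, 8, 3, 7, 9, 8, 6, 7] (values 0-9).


Input: [7, 6, 8, 3, 7, 9, 8, 6, 7]
Counts: [0, 0, 0, 1, 0, 0, 2, 3, 2, 1]

Sorted: [3, 6, 6, 7, 7, 7, 8, 8, 9]


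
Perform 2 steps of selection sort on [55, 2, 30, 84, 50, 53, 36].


Initial: [55, 2, 30, 84, 50, 53, 36]
Step 1: min=2 at 1
  Swap: [2, 55, 30, 84, 50, 53, 36]
Step 2: min=30 at 2
  Swap: [2, 30, 55, 84, 50, 53, 36]

After 2 steps: [2, 30, 55, 84, 50, 53, 36]


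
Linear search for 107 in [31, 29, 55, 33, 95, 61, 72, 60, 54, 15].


i=0: 31!=107
i=1: 29!=107
i=2: 55!=107
i=3: 33!=107
i=4: 95!=107
i=5: 61!=107
i=6: 72!=107
i=7: 60!=107
i=8: 54!=107
i=9: 15!=107

Not found, 10 comps


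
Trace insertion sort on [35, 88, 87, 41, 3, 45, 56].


Initial: [35, 88, 87, 41, 3, 45, 56]
Insert 88: [35, 88, 87, 41, 3, 45, 56]
Insert 87: [35, 87, 88, 41, 3, 45, 56]
Insert 41: [35, 41, 87, 88, 3, 45, 56]
Insert 3: [3, 35, 41, 87, 88, 45, 56]
Insert 45: [3, 35, 41, 45, 87, 88, 56]
Insert 56: [3, 35, 41, 45, 56, 87, 88]

Sorted: [3, 35, 41, 45, 56, 87, 88]


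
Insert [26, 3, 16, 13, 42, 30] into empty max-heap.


Insert 26: [26]
Insert 3: [26, 3]
Insert 16: [26, 3, 16]
Insert 13: [26, 13, 16, 3]
Insert 42: [42, 26, 16, 3, 13]
Insert 30: [42, 26, 30, 3, 13, 16]

Final heap: [42, 26, 30, 3, 13, 16]


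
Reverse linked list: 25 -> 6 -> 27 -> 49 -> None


Step 1: curr=25, set curr.next=prev(None) | reversed so far: 25
Step 2: curr=6, set curr.next=prev(25) | reversed so far: 6 -> 25
Step 3: curr=27, set curr.next=prev(6) | reversed so far: 27 -> 6 -> 25
Step 4: curr=49, set curr.next=prev(27) | reversed so far: 49 -> 27 -> 6 -> 25

49 -> 27 -> 6 -> 25 -> None


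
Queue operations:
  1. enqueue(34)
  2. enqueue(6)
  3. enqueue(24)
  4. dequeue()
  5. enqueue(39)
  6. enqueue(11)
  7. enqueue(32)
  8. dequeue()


enqueue(34) -> [34]
enqueue(6) -> [34, 6]
enqueue(24) -> [34, 6, 24]
dequeue()->34, [6, 24]
enqueue(39) -> [6, 24, 39]
enqueue(11) -> [6, 24, 39, 11]
enqueue(32) -> [6, 24, 39, 11, 32]
dequeue()->6, [24, 39, 11, 32]

Final queue: [24, 39, 11, 32]


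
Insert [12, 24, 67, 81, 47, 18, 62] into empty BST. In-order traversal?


Insert 12: root
Insert 24: R from 12
Insert 67: R from 12 -> R from 24
Insert 81: R from 12 -> R from 24 -> R from 67
Insert 47: R from 12 -> R from 24 -> L from 67
Insert 18: R from 12 -> L from 24
Insert 62: R from 12 -> R from 24 -> L from 67 -> R from 47

In-order: [12, 18, 24, 47, 62, 67, 81]


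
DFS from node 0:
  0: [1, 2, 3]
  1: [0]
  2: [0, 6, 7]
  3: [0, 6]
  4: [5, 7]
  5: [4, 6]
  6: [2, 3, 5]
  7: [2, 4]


Visit 0, push [3, 2, 1]
Visit 1, push []
Visit 2, push [7, 6]
Visit 6, push [5, 3]
Visit 3, push []
Visit 5, push [4]
Visit 4, push [7]
Visit 7, push []

DFS order: [0, 1, 2, 6, 3, 5, 4, 7]


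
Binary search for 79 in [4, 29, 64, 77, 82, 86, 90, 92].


Step 1: lo=0, hi=7, mid=3, val=77
Step 2: lo=4, hi=7, mid=5, val=86
Step 3: lo=4, hi=4, mid=4, val=82

Not found


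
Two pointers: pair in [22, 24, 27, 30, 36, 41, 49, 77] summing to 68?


lo=0(22)+hi=7(77)=99
lo=0(22)+hi=6(49)=71
lo=0(22)+hi=5(41)=63
lo=1(24)+hi=5(41)=65
lo=2(27)+hi=5(41)=68

Yes: 27+41=68


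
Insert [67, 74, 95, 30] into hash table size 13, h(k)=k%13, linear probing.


Insert 67: h=2 -> slot 2
Insert 74: h=9 -> slot 9
Insert 95: h=4 -> slot 4
Insert 30: h=4, 1 probes -> slot 5

Table: [None, None, 67, None, 95, 30, None, None, None, 74, None, None, None]


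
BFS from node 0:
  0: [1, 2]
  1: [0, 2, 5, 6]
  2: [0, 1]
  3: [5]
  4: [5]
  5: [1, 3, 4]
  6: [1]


Visit 0, enqueue [1, 2]
Visit 1, enqueue [5, 6]
Visit 2, enqueue []
Visit 5, enqueue [3, 4]
Visit 6, enqueue []
Visit 3, enqueue []
Visit 4, enqueue []

BFS order: [0, 1, 2, 5, 6, 3, 4]


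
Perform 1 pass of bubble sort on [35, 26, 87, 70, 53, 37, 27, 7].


Initial: [35, 26, 87, 70, 53, 37, 27, 7]
Pass 1: [26, 35, 70, 53, 37, 27, 7, 87] (6 swaps)

After 1 pass: [26, 35, 70, 53, 37, 27, 7, 87]


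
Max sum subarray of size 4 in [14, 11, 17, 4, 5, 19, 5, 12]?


[0:4]: 46
[1:5]: 37
[2:6]: 45
[3:7]: 33
[4:8]: 41

Max: 46 at [0:4]


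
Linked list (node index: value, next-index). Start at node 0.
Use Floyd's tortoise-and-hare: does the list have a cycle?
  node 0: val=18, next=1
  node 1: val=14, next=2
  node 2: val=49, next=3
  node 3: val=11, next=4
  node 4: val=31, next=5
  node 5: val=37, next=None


Floyd's tortoise (slow, +1) and hare (fast, +2):
  init: slow=0, fast=0
  step 1: slow=1, fast=2
  step 2: slow=2, fast=4
  step 3: fast 4->5->None, no cycle

Cycle: no


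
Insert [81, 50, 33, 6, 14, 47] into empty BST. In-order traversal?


Insert 81: root
Insert 50: L from 81
Insert 33: L from 81 -> L from 50
Insert 6: L from 81 -> L from 50 -> L from 33
Insert 14: L from 81 -> L from 50 -> L from 33 -> R from 6
Insert 47: L from 81 -> L from 50 -> R from 33

In-order: [6, 14, 33, 47, 50, 81]
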